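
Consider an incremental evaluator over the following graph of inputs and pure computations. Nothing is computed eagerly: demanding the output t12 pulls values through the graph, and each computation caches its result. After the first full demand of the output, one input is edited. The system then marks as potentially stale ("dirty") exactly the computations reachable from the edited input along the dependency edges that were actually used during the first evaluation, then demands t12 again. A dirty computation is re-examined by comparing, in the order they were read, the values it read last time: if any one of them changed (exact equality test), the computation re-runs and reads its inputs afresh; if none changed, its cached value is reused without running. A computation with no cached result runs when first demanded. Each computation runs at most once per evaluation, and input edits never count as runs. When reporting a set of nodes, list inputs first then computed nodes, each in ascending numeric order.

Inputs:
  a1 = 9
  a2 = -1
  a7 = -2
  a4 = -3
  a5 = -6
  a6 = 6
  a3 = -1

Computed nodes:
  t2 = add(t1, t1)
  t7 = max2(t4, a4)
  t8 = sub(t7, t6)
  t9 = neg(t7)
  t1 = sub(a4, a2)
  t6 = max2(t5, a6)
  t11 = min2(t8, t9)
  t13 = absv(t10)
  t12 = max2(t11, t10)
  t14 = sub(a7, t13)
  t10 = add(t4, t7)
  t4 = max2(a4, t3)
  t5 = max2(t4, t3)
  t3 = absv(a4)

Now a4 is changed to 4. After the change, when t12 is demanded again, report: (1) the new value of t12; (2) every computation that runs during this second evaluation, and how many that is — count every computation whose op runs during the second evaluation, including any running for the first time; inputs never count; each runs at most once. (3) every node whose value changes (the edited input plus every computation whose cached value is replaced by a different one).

t12 now evaluates to 8.
Run set: t3, t4, t5, t6, t7, t8, t9, t10, t11, t12 (10 run).
Changed values: a4, t3, t4, t5, t7, t8, t9, t10, t11, t12.

Initial pass — values computed on the first demand:
  t3 = absv(-3) = 3
  t4 = max2(-3, 3) = 3
  t5 = max2(3, 3) = 3
  t6 = max2(3, 6) = 6
  t7 = max2(3, -3) = 3
  t8 = sub(3, 6) = -3
  t9 = neg(3) = -3
  t10 = add(3, 3) = 6
  t11 = min2(-3, -3) = -3
  t12 = max2(-3, 6) = 6

Second demand — change propagation:
  t3: re-runs because a4 -3->4; new result 4.
  t4: re-runs because a4 -3->4; t3 3->4; new result 4.
  t5: re-runs because t4 3->4; t3 3->4; new result 4.
  t6: re-runs because t5 3->4; new result 6 (unchanged).
  t7: re-runs because t4 3->4; a4 -3->4; new result 4.
  t8: re-runs because t7 3->4; new result -2.
  t9: re-runs because t7 3->4; new result -4.
  t10: re-runs because t4 3->4; t7 3->4; new result 8.
  t11: re-runs because t8 -3->-2; t9 -3->-4; new result -4.
  t12: re-runs because t11 -3->-4; t10 6->8; new result 8.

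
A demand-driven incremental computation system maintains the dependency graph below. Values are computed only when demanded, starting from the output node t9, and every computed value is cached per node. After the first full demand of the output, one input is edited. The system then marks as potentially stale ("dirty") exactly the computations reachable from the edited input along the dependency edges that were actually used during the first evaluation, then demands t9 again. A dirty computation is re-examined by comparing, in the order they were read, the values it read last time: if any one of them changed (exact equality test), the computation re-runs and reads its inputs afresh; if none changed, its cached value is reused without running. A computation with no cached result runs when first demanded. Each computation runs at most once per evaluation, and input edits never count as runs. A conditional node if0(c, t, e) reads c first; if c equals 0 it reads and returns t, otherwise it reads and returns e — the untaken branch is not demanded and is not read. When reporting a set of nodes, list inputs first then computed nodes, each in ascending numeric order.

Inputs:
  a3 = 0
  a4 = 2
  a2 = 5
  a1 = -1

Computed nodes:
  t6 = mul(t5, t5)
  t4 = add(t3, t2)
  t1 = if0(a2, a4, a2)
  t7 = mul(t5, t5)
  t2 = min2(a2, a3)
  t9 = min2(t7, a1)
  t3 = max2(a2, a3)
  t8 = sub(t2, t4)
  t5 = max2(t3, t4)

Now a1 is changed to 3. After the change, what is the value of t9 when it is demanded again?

New value of t9: 3.

First evaluation (everything demanded from the output):
  t2 = min2(5, 0) = 0
  t3 = max2(5, 0) = 5
  t4 = add(5, 0) = 5
  t5 = max2(5, 5) = 5
  t7 = mul(5, 5) = 25
  t9 = min2(25, -1) = -1

Propagation after the edit:
  t9: runs — a1 -1->3; result 3.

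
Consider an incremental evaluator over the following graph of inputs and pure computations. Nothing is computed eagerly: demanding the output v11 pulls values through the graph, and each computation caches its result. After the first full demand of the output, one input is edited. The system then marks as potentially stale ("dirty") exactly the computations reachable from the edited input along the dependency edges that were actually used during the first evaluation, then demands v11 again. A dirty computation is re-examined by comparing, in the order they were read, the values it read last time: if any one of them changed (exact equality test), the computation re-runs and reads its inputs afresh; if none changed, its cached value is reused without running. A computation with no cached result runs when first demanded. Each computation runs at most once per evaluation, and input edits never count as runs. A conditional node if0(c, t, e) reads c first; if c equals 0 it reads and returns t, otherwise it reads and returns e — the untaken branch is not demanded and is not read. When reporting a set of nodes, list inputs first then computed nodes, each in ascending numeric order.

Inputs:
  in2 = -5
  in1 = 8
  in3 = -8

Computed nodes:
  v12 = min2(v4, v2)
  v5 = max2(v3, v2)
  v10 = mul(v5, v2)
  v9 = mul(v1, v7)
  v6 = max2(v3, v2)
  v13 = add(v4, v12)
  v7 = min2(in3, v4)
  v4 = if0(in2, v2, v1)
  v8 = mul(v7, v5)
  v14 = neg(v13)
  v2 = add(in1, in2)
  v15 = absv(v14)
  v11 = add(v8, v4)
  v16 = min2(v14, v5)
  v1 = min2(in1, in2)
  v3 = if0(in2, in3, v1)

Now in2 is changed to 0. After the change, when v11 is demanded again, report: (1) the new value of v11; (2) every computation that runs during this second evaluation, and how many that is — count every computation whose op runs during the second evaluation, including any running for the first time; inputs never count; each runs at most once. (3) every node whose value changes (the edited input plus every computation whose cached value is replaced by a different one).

v11 now evaluates to -56.
Run set: v2, v3, v4, v5, v7, v8, v11 (7 run).
Changed values: in2, v2, v3, v4, v5, v8, v11.
The important point: the flipped condition redirects demand; v1 is left stale, never re-checked.

Initial pass — values computed on the first demand:
  v1 = min2(8, -5) = -5
  v2 = add(8, -5) = 3
  v3 = if0(in2=-5 -> else branch v1) = -5
  v4 = if0(in2=-5 -> else branch v1) = -5
  v5 = max2(-5, 3) = 3
  v7 = min2(-8, -5) = -8
  v8 = mul(-8, 3) = -24
  v11 = add(-24, -5) = -29

Second demand — change propagation:
  v1: dirty yet unreached — the second evaluation never asks for it.
  v2: re-runs because in2 -5->0; new result 8.
  v3: re-runs because in2 -5->0; new result -8.
  v4: re-runs because in2 -5->0; new result 8.
  v5: re-runs because v3 -5->-8; v2 3->8; new result 8.
  v7: re-runs because v4 -5->8; new result -8 (unchanged).
  v8: re-runs because v5 3->8; new result -64.
  v11: re-runs because v8 -24->-64; v4 -5->8; new result -56.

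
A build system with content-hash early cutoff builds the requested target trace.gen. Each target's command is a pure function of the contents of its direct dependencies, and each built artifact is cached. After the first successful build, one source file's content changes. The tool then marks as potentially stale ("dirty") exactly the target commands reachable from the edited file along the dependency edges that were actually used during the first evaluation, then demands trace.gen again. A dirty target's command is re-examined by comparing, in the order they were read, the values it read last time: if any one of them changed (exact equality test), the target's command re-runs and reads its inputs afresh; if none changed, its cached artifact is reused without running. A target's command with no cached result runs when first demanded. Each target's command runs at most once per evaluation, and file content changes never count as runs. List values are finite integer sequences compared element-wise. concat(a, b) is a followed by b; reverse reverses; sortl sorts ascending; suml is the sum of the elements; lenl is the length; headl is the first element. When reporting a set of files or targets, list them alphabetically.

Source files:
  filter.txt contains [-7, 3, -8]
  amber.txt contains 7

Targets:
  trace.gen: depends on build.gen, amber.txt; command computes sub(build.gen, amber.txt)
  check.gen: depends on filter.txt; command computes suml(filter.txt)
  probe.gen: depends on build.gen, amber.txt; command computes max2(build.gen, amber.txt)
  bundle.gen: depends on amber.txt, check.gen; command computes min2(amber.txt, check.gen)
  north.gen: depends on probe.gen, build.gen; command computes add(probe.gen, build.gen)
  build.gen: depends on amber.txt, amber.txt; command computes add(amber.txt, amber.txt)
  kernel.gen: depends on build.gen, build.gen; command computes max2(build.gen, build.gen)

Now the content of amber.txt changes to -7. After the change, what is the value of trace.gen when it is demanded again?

First evaluation (everything demanded from the output):
  build.gen = add(7, 7) = 14
  trace.gen = sub(14, 7) = 7

Propagation after the edit:
  build.gen: runs — amber.txt 7->-7; amber.txt 7->-7; result -14.
  trace.gen: runs — build.gen 14->-14; amber.txt 7->-7; result -7.

New value of trace.gen: -7.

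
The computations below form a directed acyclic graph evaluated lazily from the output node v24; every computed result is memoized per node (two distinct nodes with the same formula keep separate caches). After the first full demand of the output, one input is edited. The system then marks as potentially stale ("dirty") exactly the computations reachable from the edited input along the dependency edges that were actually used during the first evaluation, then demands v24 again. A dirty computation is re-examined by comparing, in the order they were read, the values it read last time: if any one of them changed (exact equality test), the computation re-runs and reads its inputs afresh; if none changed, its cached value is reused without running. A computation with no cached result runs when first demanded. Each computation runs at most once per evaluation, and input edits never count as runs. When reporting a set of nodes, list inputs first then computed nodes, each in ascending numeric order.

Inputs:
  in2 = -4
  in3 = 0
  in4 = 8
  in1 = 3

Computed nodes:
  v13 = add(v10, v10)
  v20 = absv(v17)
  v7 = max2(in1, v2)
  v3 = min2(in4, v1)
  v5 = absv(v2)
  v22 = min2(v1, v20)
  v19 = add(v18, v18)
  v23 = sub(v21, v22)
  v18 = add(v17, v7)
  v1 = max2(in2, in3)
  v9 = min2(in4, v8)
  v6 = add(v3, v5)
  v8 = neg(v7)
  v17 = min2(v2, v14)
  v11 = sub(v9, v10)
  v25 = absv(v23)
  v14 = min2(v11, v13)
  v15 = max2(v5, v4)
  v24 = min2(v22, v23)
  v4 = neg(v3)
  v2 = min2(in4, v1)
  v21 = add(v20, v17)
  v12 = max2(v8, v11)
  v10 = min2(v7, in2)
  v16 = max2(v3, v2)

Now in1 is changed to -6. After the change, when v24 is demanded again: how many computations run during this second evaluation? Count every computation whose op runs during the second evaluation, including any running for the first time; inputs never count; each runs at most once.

First demand of the output computes:
  v1 = max2(-4, 0) = 0
  v2 = min2(8, 0) = 0
  v7 = max2(3, 0) = 3
  v8 = neg(3) = -3
  v9 = min2(8, -3) = -3
  v10 = min2(3, -4) = -4
  v11 = sub(-3, -4) = 1
  v13 = add(-4, -4) = -8
  v14 = min2(1, -8) = -8
  v17 = min2(0, -8) = -8
  v20 = absv(-8) = 8
  v21 = add(8, -8) = 0
  v22 = min2(0, 8) = 0
  v23 = sub(0, 0) = 0
  v24 = min2(0, 0) = 0

After the edit, cleaning proceeds:
  v7: a read changed (in1 3->-6) — executes, giving 0.
  v8: a read changed (v7 3->0) — executes, giving 0.
  v9: a read changed (v8 -3->0) — executes, giving 0.
  v10: a read changed (v7 3->0) — executes, giving -4 — identical to its old value.
  v11: a read changed (v9 -3->0) — executes, giving 4.
  v13: dirty, but its reads are unchanged (v10 unchanged, v10 unchanged); cached -8 stands.
  v14: a read changed (v11 1->4) — executes, giving -8 — identical to its old value.
  v17: dirty, but its reads are unchanged (v2 unchanged, v14 unchanged); cached -8 stands.
  v20: dirty, but its reads are unchanged (v17 unchanged); cached 8 stands.
  v21: dirty, but its reads are unchanged (v20 unchanged, v17 unchanged); cached 0 stands.
  v22: dirty, but its reads are unchanged (v1 unchanged, v20 unchanged); cached 0 stands.
  v23: dirty, but its reads are unchanged (v21 unchanged, v22 unchanged); cached 0 stands.
  v24: dirty, but its reads are unchanged (v22 unchanged, v23 unchanged); cached 0 stands.

Note where the cutoff bites: v13 is checked, finds nothing changed, and keeps its cache.

6 computations run: v7, v8, v9, v10, v11, v14.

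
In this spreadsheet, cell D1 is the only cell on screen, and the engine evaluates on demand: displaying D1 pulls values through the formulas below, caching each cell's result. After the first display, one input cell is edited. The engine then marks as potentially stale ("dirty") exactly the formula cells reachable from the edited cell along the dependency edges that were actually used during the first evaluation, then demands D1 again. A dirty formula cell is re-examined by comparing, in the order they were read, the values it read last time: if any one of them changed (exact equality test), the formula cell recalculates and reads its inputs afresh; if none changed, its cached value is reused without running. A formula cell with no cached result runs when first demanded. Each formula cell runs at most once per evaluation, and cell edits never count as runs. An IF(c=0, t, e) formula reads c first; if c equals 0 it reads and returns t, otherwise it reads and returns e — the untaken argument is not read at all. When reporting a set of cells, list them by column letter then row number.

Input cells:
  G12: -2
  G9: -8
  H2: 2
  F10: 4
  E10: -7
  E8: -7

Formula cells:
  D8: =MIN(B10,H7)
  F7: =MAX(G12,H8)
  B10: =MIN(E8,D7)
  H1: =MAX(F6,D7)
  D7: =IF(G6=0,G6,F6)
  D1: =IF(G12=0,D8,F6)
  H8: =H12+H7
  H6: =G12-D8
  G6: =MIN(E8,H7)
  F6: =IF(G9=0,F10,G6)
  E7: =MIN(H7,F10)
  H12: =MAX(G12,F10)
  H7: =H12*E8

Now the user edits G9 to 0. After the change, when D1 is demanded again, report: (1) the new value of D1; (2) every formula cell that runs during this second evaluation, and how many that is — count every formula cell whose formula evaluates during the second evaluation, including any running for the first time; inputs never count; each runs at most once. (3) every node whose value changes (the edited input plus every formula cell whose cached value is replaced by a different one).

D1 now evaluates to 4.
Run set: D1, F6 (2 run).
Changed values: D1, F6, G9.

Initial pass — values computed on the first demand:
  H12 = MAX(-2, 4) = 4
  H7 = 4 * -7 = -28
  G6 = MIN(-7, -28) = -28
  F6 = IF(G9=0: G9=-8 -> else branch G6) = -28
  D1 = IF(G12=0: G12=-2 -> else branch F6) = -28

Second demand — change propagation:
  F6: re-runs because G9 -8->0; new result 4.
  D1: re-runs because F6 -28->4; new result 4.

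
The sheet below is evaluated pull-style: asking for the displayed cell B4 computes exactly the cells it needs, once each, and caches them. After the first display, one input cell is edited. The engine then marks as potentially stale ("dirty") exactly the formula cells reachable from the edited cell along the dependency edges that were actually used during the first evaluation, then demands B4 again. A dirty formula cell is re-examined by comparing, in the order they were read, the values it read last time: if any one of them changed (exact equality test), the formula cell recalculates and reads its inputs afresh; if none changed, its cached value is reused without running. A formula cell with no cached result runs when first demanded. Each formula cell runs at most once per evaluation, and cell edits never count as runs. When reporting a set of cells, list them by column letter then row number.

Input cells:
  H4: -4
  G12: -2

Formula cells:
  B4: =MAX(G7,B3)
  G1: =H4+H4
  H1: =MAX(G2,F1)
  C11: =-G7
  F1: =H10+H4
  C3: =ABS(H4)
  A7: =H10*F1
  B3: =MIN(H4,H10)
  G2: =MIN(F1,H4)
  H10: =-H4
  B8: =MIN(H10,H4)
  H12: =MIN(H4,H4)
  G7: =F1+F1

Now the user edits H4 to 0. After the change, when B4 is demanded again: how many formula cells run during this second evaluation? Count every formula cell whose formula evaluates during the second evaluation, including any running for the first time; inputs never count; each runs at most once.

First demand of the output computes:
  H10 = -(-4) = 4
  B3 = MIN(-4, 4) = -4
  F1 = 4 + -4 = 0
  G7 = 0 + 0 = 0
  B4 = MAX(0, -4) = 0

After the edit, cleaning proceeds:
  H10: a read changed (H4 -4->0) — executes, giving 0.
  B3: a read changed (H4 -4->0; H10 4->0) — executes, giving 0.
  F1: a read changed (H10 4->0; H4 -4->0) — executes, giving 0 — identical to its old value.
  G7: dirty, but its reads are unchanged (F1 unchanged, F1 unchanged); cached 0 stands.
  B4: a read changed (B3 -4->0) — executes, giving 0 — identical to its old value.

Note where the cutoff bites: G7 is checked, finds nothing changed, and keeps its cache.

4 formula cells run: B3, B4, F1, H10.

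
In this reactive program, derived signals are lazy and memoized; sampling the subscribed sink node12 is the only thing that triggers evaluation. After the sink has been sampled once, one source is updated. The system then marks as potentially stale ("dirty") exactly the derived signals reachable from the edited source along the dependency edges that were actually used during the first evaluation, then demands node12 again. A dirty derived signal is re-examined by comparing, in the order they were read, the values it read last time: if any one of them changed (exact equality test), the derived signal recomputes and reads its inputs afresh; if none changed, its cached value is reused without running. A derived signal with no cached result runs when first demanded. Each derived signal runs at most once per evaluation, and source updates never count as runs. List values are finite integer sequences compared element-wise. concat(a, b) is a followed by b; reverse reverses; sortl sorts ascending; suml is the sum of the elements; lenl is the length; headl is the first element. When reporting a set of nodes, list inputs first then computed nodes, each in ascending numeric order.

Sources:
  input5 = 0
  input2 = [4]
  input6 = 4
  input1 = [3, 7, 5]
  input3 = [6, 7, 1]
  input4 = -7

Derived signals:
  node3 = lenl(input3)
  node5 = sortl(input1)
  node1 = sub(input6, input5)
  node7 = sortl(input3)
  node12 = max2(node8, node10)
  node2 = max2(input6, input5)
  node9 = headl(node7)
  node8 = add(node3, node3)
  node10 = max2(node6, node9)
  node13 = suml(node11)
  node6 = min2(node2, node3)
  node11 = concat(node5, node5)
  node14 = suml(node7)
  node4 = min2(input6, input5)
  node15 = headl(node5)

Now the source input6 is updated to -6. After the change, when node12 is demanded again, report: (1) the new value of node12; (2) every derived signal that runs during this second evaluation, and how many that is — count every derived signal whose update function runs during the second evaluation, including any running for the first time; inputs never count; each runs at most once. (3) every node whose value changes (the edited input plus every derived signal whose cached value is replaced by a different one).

Demanding node12 again yields 6.
4 derived signals run: node2, node6, node10, node12.
The nodes whose values change: input6, node2, node6, node10.

First demand of the output computes:
  node2 = max2(4, 0) = 4
  node3 = lenl([6, 7, 1]) = 3
  node6 = min2(4, 3) = 3
  node7 = sortl([6, 7, 1]) = [1, 6, 7]
  node8 = add(3, 3) = 6
  node9 = headl([1, 6, 7]) = 1
  node10 = max2(3, 1) = 3
  node12 = max2(6, 3) = 6

After the edit, cleaning proceeds:
  node2: a read changed (input6 4->-6) — executes, giving 0.
  node6: a read changed (node2 4->0) — executes, giving 0.
  node10: a read changed (node6 3->0) — executes, giving 1.
  node12: a read changed (node10 3->1) — executes, giving 6 — identical to its old value.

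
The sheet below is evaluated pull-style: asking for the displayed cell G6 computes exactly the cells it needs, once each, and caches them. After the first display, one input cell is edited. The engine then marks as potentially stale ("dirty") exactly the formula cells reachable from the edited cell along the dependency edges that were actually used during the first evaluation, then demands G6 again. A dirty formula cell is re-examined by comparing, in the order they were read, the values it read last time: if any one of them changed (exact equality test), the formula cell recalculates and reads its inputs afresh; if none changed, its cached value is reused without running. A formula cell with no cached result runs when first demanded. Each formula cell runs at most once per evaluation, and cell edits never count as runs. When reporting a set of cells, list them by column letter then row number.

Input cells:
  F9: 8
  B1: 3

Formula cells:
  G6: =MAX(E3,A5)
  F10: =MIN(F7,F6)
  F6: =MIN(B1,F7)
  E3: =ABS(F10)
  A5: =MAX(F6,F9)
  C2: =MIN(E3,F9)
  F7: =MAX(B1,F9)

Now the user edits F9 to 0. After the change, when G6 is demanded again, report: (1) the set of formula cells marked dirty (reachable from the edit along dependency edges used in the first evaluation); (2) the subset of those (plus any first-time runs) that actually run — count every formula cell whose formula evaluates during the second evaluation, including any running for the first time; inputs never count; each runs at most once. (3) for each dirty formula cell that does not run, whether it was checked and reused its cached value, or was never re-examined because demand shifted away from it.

First demand of the output computes:
  F7 = MAX(3, 8) = 8
  F6 = MIN(3, 8) = 3
  A5 = MAX(3, 8) = 8
  F10 = MIN(8, 3) = 3
  E3 = ABS(3) = 3
  G6 = MAX(3, 8) = 8

After the edit, cleaning proceeds:
  F7: a read changed (F9 8->0) — executes, giving 3.
  F6: a read changed (F7 8->3) — executes, giving 3 — identical to its old value.
  A5: a read changed (F9 8->0) — executes, giving 3.
  F10: a read changed (F7 8->3) — executes, giving 3 — identical to its old value.
  E3: dirty, but its reads are unchanged (F10 unchanged); cached 3 stands.
  G6: a read changed (A5 8->3) — executes, giving 3.

Note where the cutoff bites: E3 is checked, finds nothing changed, and keeps its cache.

The edit dirties: A5, E3, F6, F7, F10, G6.
5 formula cells run: A5, F6, F7, F10, G6.
Cache hits after checking: E3.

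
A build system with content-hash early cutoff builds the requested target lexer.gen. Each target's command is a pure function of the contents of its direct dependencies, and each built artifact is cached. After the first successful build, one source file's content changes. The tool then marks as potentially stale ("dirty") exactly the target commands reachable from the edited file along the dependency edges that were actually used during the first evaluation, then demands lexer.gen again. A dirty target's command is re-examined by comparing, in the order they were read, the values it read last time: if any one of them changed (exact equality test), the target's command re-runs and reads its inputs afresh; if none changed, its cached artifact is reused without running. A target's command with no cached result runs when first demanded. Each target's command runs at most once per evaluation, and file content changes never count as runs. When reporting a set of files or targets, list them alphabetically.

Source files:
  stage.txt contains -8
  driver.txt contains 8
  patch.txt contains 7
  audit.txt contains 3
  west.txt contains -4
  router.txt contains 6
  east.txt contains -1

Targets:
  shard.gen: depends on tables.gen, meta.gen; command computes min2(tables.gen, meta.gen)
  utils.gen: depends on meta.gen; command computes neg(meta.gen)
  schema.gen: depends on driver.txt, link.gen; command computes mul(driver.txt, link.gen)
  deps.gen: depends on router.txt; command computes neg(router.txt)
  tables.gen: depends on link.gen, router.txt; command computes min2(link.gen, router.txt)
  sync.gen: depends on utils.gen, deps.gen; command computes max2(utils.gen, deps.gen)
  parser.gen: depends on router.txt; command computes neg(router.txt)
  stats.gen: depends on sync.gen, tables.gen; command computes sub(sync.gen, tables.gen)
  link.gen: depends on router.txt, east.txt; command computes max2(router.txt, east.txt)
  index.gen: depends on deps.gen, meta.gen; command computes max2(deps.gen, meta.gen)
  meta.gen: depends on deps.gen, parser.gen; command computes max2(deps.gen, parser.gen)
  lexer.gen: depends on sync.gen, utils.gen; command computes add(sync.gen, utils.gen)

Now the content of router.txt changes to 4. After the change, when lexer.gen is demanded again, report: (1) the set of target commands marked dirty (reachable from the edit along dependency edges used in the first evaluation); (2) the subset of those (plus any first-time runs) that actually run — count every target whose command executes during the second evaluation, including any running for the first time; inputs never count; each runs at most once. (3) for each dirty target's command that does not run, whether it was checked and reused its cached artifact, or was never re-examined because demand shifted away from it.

First evaluation (everything demanded from the output):
  deps.gen = neg(6) = -6
  parser.gen = neg(6) = -6
  meta.gen = max2(-6, -6) = -6
  utils.gen = neg(-6) = 6
  sync.gen = max2(6, -6) = 6
  lexer.gen = add(6, 6) = 12

Propagation after the edit:
  deps.gen: runs — router.txt 6->4; result -4.
  parser.gen: runs — router.txt 6->4; result -4.
  meta.gen: runs — deps.gen -6->-4; parser.gen -6->-4; result -4.
  utils.gen: runs — meta.gen -6->-4; result 4.
  sync.gen: runs — utils.gen 6->4; deps.gen -6->-4; result 4.
  lexer.gen: runs — sync.gen 6->4; utils.gen 6->4; result 8.

Marked dirty: deps.gen, lexer.gen, meta.gen, parser.gen, sync.gen, utils.gen.
Target commands that run: deps.gen, lexer.gen, meta.gen, parser.gen, sync.gen, utils.gen — 6 in total.
Every dirty target's command ran.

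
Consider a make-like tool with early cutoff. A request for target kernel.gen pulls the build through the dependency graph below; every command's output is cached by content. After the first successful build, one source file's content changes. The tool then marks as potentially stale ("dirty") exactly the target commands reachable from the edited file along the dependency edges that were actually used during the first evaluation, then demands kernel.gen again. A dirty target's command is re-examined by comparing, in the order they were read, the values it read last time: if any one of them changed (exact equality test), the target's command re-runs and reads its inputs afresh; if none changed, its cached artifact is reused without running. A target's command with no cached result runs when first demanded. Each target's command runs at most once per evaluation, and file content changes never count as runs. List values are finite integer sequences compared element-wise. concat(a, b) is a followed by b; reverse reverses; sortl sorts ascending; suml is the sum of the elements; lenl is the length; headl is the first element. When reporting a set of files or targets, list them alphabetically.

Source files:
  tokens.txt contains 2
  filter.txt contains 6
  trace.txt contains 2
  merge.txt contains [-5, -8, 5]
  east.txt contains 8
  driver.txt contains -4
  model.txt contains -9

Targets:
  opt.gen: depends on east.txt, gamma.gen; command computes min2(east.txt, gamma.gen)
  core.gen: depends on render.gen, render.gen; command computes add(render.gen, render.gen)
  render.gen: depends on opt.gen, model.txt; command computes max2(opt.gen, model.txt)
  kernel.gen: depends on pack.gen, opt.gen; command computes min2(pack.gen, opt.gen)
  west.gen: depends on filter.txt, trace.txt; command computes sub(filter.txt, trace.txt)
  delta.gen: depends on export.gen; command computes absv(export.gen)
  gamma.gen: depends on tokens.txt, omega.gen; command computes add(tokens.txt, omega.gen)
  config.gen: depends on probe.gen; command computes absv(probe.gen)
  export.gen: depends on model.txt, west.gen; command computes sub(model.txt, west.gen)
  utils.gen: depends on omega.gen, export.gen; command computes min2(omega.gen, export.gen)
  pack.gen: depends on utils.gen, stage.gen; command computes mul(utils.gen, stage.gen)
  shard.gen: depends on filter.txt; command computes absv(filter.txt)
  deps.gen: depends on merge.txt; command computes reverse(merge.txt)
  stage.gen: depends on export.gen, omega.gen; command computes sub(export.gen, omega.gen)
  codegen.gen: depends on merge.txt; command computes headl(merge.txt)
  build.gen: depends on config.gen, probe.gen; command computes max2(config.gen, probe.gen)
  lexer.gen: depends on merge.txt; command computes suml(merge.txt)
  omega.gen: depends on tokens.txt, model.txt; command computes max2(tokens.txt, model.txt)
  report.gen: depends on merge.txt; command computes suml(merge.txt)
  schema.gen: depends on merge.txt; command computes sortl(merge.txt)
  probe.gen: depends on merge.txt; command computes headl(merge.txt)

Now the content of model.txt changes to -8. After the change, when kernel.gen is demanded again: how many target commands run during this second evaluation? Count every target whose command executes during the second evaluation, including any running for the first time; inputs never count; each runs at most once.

6 target commands run: export.gen, kernel.gen, omega.gen, pack.gen, stage.gen, utils.gen.
Note where the cutoff bites: gamma.gen is checked, finds nothing changed, and keeps its cache.

First demand of the output computes:
  omega.gen = max2(2, -9) = 2
  gamma.gen = add(2, 2) = 4
  opt.gen = min2(8, 4) = 4
  west.gen = sub(6, 2) = 4
  export.gen = sub(-9, 4) = -13
  stage.gen = sub(-13, 2) = -15
  utils.gen = min2(2, -13) = -13
  pack.gen = mul(-13, -15) = 195
  kernel.gen = min2(195, 4) = 4

After the edit, cleaning proceeds:
  export.gen: a read changed (model.txt -9->-8) — executes, giving -12.
  omega.gen: a read changed (model.txt -9->-8) — executes, giving 2 — identical to its old value.
  gamma.gen: dirty, but its reads are unchanged (tokens.txt unchanged, omega.gen unchanged); cached 4 stands.
  opt.gen: dirty, but its reads are unchanged (east.txt unchanged, gamma.gen unchanged); cached 4 stands.
  stage.gen: a read changed (export.gen -13->-12) — executes, giving -14.
  utils.gen: a read changed (export.gen -13->-12) — executes, giving -12.
  pack.gen: a read changed (utils.gen -13->-12; stage.gen -15->-14) — executes, giving 168.
  kernel.gen: a read changed (pack.gen 195->168) — executes, giving 4 — identical to its old value.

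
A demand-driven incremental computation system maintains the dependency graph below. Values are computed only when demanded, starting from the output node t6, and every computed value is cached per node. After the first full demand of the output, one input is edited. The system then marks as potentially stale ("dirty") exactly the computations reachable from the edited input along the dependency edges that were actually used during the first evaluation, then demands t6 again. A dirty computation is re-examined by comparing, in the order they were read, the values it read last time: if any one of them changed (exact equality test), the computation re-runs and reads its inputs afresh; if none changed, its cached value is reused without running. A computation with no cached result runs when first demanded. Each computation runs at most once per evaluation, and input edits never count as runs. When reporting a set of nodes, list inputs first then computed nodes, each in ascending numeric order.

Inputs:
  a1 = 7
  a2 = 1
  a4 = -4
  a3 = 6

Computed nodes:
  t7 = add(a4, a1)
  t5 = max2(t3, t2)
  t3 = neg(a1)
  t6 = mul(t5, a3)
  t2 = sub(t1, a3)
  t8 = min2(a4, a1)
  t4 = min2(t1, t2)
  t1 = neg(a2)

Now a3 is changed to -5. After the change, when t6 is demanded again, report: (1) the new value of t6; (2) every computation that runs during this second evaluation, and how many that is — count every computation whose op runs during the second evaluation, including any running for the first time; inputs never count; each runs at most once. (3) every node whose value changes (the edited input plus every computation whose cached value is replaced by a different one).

First evaluation (everything demanded from the output):
  t1 = neg(1) = -1
  t2 = sub(-1, 6) = -7
  t3 = neg(7) = -7
  t5 = max2(-7, -7) = -7
  t6 = mul(-7, 6) = -42

Propagation after the edit:
  t2: runs — a3 6->-5; result 4.
  t5: runs — t2 -7->4; result 4.
  t6: runs — t5 -7->4; a3 6->-5; result -20.

New value of t6: -20.
Computations that run: t2, t5, t6 — 3 in total.
Values that change: a3, t2, t5, t6.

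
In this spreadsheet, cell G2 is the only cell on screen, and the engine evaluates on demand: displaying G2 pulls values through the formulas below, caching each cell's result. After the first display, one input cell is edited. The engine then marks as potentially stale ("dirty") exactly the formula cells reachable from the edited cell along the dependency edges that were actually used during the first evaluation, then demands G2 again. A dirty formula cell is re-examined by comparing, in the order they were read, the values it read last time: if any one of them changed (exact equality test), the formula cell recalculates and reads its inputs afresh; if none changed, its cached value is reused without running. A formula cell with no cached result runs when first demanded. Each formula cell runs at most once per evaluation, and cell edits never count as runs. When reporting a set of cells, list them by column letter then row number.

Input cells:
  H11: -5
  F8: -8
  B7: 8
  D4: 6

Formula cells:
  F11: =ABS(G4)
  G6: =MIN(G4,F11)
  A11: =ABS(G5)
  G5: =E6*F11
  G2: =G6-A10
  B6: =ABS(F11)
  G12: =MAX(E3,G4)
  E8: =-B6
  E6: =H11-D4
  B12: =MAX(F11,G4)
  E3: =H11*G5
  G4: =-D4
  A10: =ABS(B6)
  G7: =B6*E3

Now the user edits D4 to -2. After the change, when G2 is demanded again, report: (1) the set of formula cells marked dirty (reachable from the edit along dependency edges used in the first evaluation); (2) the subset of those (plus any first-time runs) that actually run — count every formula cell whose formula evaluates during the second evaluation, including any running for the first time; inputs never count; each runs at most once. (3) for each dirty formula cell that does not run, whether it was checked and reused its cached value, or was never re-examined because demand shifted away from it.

Initial pass — values computed on the first demand:
  G4 = -(6) = -6
  F11 = ABS(-6) = 6
  B6 = ABS(6) = 6
  A10 = ABS(6) = 6
  G6 = MIN(-6, 6) = -6
  G2 = -6 - 6 = -12

Second demand — change propagation:
  G4: re-runs because D4 6->-2; new result 2.
  F11: re-runs because G4 -6->2; new result 2.
  B6: re-runs because F11 6->2; new result 2.
  A10: re-runs because B6 6->2; new result 2.
  G6: re-runs because G4 -6->2; F11 6->2; new result 2.
  G2: re-runs because G6 -6->2; A10 6->2; new result 0.

Dirty set: A10, B6, F11, G2, G4, G6.
Run set: A10, B6, F11, G2, G4, G6 (6 run).
All dirty formula cells ended up running.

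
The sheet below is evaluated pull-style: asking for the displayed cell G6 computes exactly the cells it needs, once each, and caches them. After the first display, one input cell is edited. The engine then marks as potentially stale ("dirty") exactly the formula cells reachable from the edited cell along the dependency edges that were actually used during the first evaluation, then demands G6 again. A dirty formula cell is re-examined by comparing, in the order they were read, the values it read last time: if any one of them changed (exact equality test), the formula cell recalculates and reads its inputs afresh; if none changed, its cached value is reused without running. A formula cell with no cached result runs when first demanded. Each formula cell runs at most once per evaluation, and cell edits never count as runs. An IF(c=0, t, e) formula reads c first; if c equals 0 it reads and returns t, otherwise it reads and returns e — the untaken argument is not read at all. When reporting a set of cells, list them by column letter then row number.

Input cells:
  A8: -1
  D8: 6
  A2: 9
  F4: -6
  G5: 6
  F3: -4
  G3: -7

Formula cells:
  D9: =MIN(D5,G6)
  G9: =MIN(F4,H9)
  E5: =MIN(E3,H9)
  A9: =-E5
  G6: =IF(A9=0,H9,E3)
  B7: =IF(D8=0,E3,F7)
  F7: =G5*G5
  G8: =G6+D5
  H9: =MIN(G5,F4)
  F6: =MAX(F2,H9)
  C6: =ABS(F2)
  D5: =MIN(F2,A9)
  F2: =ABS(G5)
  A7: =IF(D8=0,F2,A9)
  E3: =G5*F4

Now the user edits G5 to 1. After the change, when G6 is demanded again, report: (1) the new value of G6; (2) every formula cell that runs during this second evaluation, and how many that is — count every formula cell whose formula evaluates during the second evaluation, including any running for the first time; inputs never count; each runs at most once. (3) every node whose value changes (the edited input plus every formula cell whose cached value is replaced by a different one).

Demanding G6 again yields -6.
5 formula cells run: A9, E3, E5, G6, H9.
The nodes whose values change: A9, E3, E5, G5, G6.

First demand of the output computes:
  E3 = 6 * -6 = -36
  H9 = MIN(6, -6) = -6
  E5 = MIN(-36, -6) = -36
  A9 = -(-36) = 36
  G6 = IF(A9=0: A9=36 -> else branch E3) = -36

After the edit, cleaning proceeds:
  E3: a read changed (G5 6->1) — executes, giving -6.
  H9: a read changed (G5 6->1) — executes, giving -6 — identical to its old value.
  E5: a read changed (E3 -36->-6) — executes, giving -6.
  A9: a read changed (E5 -36->-6) — executes, giving 6.
  G6: a read changed (A9 36->6; E3 -36->-6) — executes, giving -6.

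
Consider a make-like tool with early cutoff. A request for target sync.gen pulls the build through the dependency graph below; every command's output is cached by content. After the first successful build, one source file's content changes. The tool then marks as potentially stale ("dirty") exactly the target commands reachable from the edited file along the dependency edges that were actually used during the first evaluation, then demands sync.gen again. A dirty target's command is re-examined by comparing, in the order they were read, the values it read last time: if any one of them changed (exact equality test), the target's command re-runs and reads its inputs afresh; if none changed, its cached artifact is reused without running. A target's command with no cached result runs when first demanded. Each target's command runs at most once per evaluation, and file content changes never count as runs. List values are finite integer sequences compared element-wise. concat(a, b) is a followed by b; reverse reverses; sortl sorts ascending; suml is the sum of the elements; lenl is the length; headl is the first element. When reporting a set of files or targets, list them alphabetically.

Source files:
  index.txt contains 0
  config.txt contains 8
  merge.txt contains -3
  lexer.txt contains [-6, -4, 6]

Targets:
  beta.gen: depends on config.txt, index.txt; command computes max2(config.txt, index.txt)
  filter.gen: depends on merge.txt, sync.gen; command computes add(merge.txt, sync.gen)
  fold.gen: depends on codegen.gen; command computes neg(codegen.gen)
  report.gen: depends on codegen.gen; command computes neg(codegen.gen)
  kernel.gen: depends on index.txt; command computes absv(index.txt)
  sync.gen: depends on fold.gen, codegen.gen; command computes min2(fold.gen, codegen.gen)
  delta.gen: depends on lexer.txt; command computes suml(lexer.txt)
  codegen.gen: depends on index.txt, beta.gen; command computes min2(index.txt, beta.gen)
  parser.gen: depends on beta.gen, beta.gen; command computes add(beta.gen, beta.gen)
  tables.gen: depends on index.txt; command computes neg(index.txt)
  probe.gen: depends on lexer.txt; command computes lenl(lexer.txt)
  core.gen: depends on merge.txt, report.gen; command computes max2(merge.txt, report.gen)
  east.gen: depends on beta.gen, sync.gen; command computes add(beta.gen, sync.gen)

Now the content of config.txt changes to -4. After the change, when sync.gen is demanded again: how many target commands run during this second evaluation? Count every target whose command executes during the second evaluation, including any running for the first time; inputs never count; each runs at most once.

2 target commands run: beta.gen, codegen.gen.
Note the absorption at codegen.gen: it re-runs yet its value is the same, leaving the output's value untouched.

First demand of the output computes:
  beta.gen = max2(8, 0) = 8
  codegen.gen = min2(0, 8) = 0
  fold.gen = neg(0) = 0
  sync.gen = min2(0, 0) = 0

After the edit, cleaning proceeds:
  beta.gen: a read changed (config.txt 8->-4) — executes, giving 0.
  codegen.gen: a read changed (beta.gen 8->0) — executes, giving 0 — identical to its old value.
  fold.gen: dirty, but its reads are unchanged (codegen.gen unchanged); cached 0 stands.
  sync.gen: dirty, but its reads are unchanged (fold.gen unchanged, codegen.gen unchanged); cached 0 stands.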